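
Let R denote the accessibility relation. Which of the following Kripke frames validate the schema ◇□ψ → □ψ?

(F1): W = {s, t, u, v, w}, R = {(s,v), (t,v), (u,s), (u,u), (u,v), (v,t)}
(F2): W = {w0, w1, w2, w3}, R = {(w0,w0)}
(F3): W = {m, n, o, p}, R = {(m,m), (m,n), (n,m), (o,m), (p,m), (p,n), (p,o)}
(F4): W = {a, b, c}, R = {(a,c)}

This is the axiom for the Euclidean property; its first-order frame correspondent is ∀x ∀y ∀z (Rxy ∧ Rxz → Ryz).
(F1): fails — Rsv and Rsv but not Rvv.
(F2): condition met.
(F3): fails — Rmn and Rmn but not Rnn.
(F4): fails — Rac and Rac but not Rcc.

(F2)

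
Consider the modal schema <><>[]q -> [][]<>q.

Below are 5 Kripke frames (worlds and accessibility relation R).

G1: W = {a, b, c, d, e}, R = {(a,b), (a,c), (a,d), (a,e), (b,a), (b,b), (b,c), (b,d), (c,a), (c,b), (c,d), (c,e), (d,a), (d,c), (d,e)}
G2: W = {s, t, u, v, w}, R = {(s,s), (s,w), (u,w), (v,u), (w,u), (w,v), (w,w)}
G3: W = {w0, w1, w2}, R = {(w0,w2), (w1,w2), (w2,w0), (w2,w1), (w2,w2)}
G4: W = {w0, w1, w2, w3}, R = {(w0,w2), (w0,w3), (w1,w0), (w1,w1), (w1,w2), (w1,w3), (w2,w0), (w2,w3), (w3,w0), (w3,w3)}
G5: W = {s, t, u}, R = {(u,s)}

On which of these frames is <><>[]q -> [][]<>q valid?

Frame correspondent (Sahlqvist): forall x forall y forall z ((x R^2 y & x R^2 z) -> exists w (yRw & zRw)) — i.e. a generalized confluence (Geach) condition.
G1: fails — aR²a, aR²e but no w with aRw and eRw.
G2: fails — sR²s, sR²v but no w* with sRw* and vRw*.
G3: satisfies the condition.
G4: satisfies the condition.
G5: satisfies the condition.
Valid on: G3, G4, G5.

G3, G4, G5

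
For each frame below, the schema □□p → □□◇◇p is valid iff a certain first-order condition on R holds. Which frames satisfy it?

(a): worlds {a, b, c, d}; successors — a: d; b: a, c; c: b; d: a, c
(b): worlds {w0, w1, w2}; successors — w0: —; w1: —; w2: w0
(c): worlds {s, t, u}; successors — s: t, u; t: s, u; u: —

Frame correspondent (Sahlqvist): ∀x ∀z (xR²z → ∃w (xR²w ∧ zR²w)) — i.e. a generalized confluence (Geach) condition.
(a): ✓.
(b): ✓.
(c): fails — sR²u but no w with sR²w and uR²w.

(a), (b)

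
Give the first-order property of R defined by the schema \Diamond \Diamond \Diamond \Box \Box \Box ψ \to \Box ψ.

\forall x \forall y \forall z ((x R^3 y \wedge xRz) \to \exists w (y R^3 w \wedge z = w))

This is a Sahlqvist (Geach-type) schema ◇^3□^3ψ → □^1◇^0ψ.
First-order correspondent: \forall x \forall y \forall z ((x R^3 y \wedge xRz) \to \exists w (y R^3 w \wedge z = w)).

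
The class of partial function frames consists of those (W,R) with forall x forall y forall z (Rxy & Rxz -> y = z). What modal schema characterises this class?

◇p → □p

The condition is partial functionality. The CD schema ◇p → □p defines it.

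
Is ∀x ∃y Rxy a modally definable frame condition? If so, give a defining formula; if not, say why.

Definable; □r → ◇r defines it

The condition is seriality. A defining modal formula is □r → ◇r.
Suppose □r→◇r is valid. At any x set V(r)=W. Then □r at x, so ◇r at x, so x has a successor.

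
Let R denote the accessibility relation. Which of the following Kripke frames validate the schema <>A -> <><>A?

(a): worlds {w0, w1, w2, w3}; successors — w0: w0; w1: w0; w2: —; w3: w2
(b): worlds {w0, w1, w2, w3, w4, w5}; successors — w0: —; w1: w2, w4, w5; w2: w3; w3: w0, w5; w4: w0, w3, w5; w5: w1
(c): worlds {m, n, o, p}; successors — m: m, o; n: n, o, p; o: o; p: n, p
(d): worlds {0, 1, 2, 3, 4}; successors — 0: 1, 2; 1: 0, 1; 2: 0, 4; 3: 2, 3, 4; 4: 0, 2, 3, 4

(c)

Frame correspondent (Sahlqvist): forall x forall y (xRy -> exists w (y = w & x R^2 w)) — i.e. a generalized confluence (Geach) condition.
(a): fails — w3Rw2 but no w with w2=w and w3R²w.
(b): fails — w1Rw2 but no w with w2=w and w1R²w.
(c): holds.
(d): fails — 0R2 but no w with 2=w and 0R²w.
Valid on: (c).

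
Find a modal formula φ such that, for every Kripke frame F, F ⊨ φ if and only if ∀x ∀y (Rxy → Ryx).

A defining formula is ψ → □◇ψ (the B axiom).

ψ → □◇ψ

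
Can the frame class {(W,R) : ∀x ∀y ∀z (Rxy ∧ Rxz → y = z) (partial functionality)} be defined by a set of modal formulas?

This is a Sahlqvist condition; the CD axiom ◇q → □q defines it.

Yes, by ◇q → □q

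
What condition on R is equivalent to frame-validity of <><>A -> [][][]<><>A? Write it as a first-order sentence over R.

forall x forall y forall z ((x R^2 y & x R^3 z) -> exists w (y = w & z R^2 w))

This is a Sahlqvist (Geach-type) schema ◇^2□^0A → □^3◇^2A.
First-order correspondent: forall x forall y forall z ((x R^2 y & x R^3 z) -> exists w (y = w & z R^2 w)).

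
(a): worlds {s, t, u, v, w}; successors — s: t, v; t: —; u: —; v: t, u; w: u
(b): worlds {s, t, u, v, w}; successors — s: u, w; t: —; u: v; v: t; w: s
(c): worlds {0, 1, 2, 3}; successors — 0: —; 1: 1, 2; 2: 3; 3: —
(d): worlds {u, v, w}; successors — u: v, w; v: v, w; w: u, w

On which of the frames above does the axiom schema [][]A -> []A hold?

The schema corresponds to density: forall x forall y (Rxy -> exists z (Rxz & Rzy)).
(a): fails — Rwu but no z with Rwz and Rzu.
(b): fails — Ruv but no z with Ruz and Rzv.
(c): fails — R23 but no z with R2z and Rz3.
(d): satisfies the condition.
Valid on: (d).

(d)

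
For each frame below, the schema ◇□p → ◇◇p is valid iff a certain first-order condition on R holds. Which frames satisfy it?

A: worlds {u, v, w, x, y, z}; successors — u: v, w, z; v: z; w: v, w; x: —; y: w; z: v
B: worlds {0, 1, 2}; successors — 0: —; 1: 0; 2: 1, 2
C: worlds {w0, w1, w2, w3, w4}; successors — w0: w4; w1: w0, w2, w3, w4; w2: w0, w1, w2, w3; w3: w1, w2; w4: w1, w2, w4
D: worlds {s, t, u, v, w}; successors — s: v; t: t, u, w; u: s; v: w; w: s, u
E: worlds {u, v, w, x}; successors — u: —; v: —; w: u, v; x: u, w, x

The schema corresponds to a generalized confluence (Geach) condition: ∀x ∀y (xRy → ∃w (yRw ∧ xR²w)).
A: holds.
B: fails — 1R0 but no w with 0Rw and 1R²w.
C: holds.
D: holds.
E: fails — wRu but no t with uRt and wR²t.
Valid on: A, C, D.

A, C, D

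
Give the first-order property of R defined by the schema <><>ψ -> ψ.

This is a Sahlqvist (Geach-type) schema ◇^2□^0ψ → □^0◇^0ψ.
Minimal-valuation argument: fix x; take any y with xR^2y and any z with xR^0z. Set V(ψ) to the set of worlds R-reachable from y in exactly 0 steps. Then □^0ψ holds at y, so the antecedent holds at x; validity forces ◇^0ψ at z, giving a w with zR^0w and yR^0w.
First-order correspondent: forall x forall y (x R^2 y -> exists w (y = w & x = w)).

forall x forall y (x R^2 y -> exists w (y = w & x = w))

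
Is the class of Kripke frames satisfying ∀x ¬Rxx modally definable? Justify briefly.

Not definable by any modal formula

Modal frame validity is preserved under surjective bounded morphisms.
The 5-cycle (worlds w0,w1,w2,w3,w4 with w0→w1→w2→w3→w4→w0) is irreflexive, and the map sending every world to a single reflexive point • is a surjective bounded morphism (forth: every edge maps to (•,•); back: every world has a successor). So any modal formula valid on the 5-cycle is also valid on the reflexive point, which is not irreflexive.
So no modal formula (or set of formulas) defines exactly the irreflexive frames.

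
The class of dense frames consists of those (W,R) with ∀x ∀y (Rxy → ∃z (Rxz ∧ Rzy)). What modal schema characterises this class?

□□r → □r

A defining formula is □□r → □r (the C4 axiom).
Suppose □□r→□r is valid. Take Rxy and set V(r)={w : xR²w}. Then □□r at x, so □r at x, so r at y, i.e. ∃z(Rxz∧Rzy).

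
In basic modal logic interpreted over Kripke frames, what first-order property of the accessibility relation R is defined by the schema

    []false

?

emptiness of R: forall x forall y ~Rxy

□⊥ is valid iff no world has any successor (otherwise □⊥ fails at any world with one).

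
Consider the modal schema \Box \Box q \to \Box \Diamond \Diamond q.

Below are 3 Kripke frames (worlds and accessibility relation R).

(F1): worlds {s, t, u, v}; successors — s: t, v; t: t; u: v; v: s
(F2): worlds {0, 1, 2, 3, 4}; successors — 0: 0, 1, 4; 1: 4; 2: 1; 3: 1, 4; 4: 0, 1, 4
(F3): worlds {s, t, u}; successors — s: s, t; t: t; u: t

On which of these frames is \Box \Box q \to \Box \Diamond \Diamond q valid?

The schema corresponds to a generalized confluence (Geach) condition: \forall x \forall z (xRz \to \exists w (x R^2 w \wedge z R^2 w)).
(F1): fails — uRv but no w with uR²w and vR²w.
(F2): ✓.
(F3): ✓.
Valid on: (F2), (F3).

(F2), (F3)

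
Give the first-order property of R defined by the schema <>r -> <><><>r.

forall x forall y (xRy -> exists w (y = w & x R^3 w))

This is a Sahlqvist (Geach-type) schema ◇^1□^0r → □^0◇^3r.
First-order correspondent: forall x forall y (xRy -> exists w (y = w & x R^3 w)).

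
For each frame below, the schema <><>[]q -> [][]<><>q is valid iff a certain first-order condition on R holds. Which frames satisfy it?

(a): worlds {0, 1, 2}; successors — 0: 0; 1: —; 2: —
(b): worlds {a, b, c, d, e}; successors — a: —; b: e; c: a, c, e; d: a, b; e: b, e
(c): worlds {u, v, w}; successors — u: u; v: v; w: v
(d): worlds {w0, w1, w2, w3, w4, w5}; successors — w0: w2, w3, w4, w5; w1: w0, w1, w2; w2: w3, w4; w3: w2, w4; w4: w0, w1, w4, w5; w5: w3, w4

This is the axiom for a generalized confluence (Geach) condition; its first-order frame correspondent is forall x forall y forall z ((x R^2 y & x R^2 z) -> exists w (yRw & z R^2 w)).
(a): condition met.
(b): fails — cR²a, cR²a but no w with aRw and aR²w.
(c): condition met.
(d): condition met.

(a), (c), (d)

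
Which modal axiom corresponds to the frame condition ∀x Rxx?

This is reflexivity; the standard corresponding axiom is T: □s → s.
Suppose □s→s is valid. At any x set V(s)={w : Rxw}. Then □s holds at x, so s holds at x, i.e. Rxx.

□s → s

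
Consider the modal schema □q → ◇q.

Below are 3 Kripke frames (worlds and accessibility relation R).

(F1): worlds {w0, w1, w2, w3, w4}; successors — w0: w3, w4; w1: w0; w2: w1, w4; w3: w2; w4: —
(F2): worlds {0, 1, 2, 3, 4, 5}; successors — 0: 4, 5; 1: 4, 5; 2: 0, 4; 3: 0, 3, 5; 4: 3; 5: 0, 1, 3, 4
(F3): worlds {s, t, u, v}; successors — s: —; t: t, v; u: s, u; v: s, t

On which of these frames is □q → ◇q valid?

(F2)

Frame correspondent (Sahlqvist): ∀x ∃y Rxy — i.e. seriality.
(F1): fails — world w4 has no successor.
(F2): ✓.
(F3): fails — world s has no successor.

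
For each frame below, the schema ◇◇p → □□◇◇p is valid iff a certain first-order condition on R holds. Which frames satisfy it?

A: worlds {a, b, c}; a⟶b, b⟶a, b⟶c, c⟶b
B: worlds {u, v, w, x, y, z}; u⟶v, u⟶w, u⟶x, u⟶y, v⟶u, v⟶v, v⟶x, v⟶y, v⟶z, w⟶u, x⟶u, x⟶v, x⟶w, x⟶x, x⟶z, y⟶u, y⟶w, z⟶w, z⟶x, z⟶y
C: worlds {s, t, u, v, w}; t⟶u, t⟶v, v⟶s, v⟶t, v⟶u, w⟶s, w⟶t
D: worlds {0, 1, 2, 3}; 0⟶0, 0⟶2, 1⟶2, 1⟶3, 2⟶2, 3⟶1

This is the axiom for a generalized confluence (Geach) condition; its first-order frame correspondent is ∀x ∀y ∀z ((xR²y ∧ xR²z) → ∃w (y = w ∧ zR²w)).
A: condition met.
B: fails — uR²u, uR²w but no t with u=t and wR²t.
C: fails — tR²s, tR²s but no w* with s=w* and sR²w*.
D: fails — 0R²0, 0R²2 but no w with 0=w and 2R²w.
Valid on: A.

A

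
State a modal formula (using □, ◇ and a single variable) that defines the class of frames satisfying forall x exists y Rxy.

□ψ → ◇ψ

This is seriality; the standard corresponding axiom is D: □ψ → ◇ψ.
Suppose □ψ→◇ψ is valid. At any x set V(ψ)=W. Then □ψ at x, so ◇ψ at x, so x has a successor.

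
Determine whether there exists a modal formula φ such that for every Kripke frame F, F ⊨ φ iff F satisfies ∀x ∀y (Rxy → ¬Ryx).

No

Modal frame validity is preserved under surjective bounded morphisms.
The 4-cycle (worlds 0,1,2,3 with 0→1→2→3→0) is asymmetric. Mapping every world to a single reflexive point • is a surjective bounded morphism, and the reflexive point is not asymmetric (R•• but asymmetry requires ¬R••).
Hence asymmetry is not modally definable.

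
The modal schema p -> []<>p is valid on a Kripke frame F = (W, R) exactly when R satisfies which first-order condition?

Symmetry

Suppose p→□◇p is valid. Take Rxy and set V(p)={x}. Then p at x, so □◇p at x, so ◇p at y, so some z with Ryz has p; z=x, i.e. Ryx.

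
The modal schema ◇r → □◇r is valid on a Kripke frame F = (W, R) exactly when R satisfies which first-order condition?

The Euclidean property

Suppose ◇r→□◇r is valid. Take Rxy, Rxz and set V(r)={y}. Then ◇r at x, so □◇r at x, so ◇r at z, so some w with Rzw has r; w=y, i.e. Rzy. By symmetry of the argument, Ryz.
The converse is a direct semantic check.
So the correspondent is the Euclidean property.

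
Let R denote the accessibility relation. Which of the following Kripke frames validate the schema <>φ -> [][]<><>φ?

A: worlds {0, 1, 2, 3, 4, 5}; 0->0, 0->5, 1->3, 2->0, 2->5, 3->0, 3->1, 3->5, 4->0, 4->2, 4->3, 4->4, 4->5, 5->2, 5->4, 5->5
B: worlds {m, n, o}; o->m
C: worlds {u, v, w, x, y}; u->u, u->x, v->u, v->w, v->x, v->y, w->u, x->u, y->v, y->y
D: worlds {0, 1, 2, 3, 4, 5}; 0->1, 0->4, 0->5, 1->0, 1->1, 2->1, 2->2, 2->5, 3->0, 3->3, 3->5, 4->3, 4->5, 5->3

The schema corresponds to a generalized confluence (Geach) condition: forall x forall y forall z ((xRy & x R^2 z) -> exists w (y = w & z R^2 w)).
A: fails — 1R3, 1R²0 but no w with 3=w and 0R²w.
B: ✓.
C: fails — vRw, vR²u but no t with w=t and uR²t.
D: fails — 0R1, 0R²5 but no w with 1=w and 5R²w.

B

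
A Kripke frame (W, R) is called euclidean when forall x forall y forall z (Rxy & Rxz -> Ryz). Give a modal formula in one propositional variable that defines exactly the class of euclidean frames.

◇r → □◇r

The condition is the Euclidean property. The 5 schema ◇r → □◇r defines it.
Suppose ◇r→□◇r is valid. Take Rxy, Rxz and set V(r)={y}. Then ◇r at x, so □◇r at x, so ◇r at z, so some w with Rzw has r; w=y, i.e. Rzy. By symmetry of the argument, Ryz.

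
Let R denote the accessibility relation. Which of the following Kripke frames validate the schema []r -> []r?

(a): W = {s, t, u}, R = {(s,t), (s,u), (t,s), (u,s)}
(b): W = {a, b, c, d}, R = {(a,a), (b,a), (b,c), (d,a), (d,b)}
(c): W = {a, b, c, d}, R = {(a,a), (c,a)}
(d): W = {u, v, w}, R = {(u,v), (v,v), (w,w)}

(a), (b), (c), (d)

Frame correspondent (Sahlqvist): forall x forall z (xRz -> exists w (xRw & z = w)) — i.e. a generalized confluence (Geach) condition.
(a): satisfies the condition.
(b): satisfies the condition.
(c): satisfies the condition.
(d): satisfies the condition.
Valid on: (a), (b), (c), (d).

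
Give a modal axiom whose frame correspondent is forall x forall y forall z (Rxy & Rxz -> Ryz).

This is the Euclidean property; the standard corresponding axiom is 5: ◇p → □◇p.

◇p → □◇p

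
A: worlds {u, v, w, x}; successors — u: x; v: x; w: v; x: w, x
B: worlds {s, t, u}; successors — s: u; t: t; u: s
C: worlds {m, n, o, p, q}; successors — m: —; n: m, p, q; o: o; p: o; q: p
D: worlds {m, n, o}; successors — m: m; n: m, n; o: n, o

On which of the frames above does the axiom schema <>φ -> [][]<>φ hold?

The schema corresponds to a generalized confluence (Geach) condition: forall x forall y forall z ((xRy & x R^2 z) -> exists w (y = w & zRw)).
A: fails — uRx, uR²w but no t with x=t and wRt.
B: condition met.
C: fails — nRm, nR²o but no w with m=w and oRw.
D: fails — nRn, nR²m but no w with n=w and mRw.

B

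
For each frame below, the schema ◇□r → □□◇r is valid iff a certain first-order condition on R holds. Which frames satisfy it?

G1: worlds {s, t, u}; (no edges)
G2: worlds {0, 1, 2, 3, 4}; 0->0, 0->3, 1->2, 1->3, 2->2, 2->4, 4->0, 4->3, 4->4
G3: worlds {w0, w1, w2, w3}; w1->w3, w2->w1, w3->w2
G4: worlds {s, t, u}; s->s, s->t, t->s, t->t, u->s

This is the axiom for a generalized confluence (Geach) condition; its first-order frame correspondent is ∀x ∀y ∀z ((xRy ∧ xR²z) → ∃w (yRw ∧ zRw)).
G1: satisfies the condition.
G2: fails — 0R0, 0R²3 but no w with 0Rw and 3Rw.
G3: fails — w1Rw3, w1R²w2 but no w with w3Rw and w2Rw.
G4: satisfies the condition.

G1, G4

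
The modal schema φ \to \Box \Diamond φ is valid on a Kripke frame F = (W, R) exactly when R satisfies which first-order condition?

symmetry

This is the B axiom.
Its frame correspondent is symmetry — \forall x \forall y (Rxy \to Ryx).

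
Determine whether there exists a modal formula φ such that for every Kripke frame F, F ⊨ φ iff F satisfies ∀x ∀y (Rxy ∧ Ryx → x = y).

No

Modal frame validity is preserved under surjective bounded morphisms.
The 6-cycle (worlds s,t,u,v,w,x with s→t→u→v→w→x→s) is antisymmetric. Sending even-indexed worlds to • and odd-indexed worlds to ∘ is a surjective bounded morphism onto the two-world frame with •↔∘, which is not antisymmetric.
So no modal formula (or set of formulas) defines exactly the antisymmetric frames.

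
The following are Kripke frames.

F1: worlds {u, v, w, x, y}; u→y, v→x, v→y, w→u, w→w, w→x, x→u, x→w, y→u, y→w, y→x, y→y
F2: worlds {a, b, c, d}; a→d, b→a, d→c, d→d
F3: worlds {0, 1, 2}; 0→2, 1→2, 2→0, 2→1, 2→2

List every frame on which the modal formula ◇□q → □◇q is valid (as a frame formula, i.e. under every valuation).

F3

Frame correspondent (Sahlqvist): ∀x ∀y ∀z (Rxy ∧ Rxz → ∃w (Ryw ∧ Rzw)) — i.e. convergence.
F1: fails — Rww and Rwu but w and u have no common successor.
F2: fails — Rdd and Rdc but d and c have no common successor.
F3: ✓.
Valid on: F3.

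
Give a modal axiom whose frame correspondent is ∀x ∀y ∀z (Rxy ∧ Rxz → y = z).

◇q → □q

A defining formula is ◇q → □q (the CD axiom).
Suppose ◇q→□q is valid. Take Rxy, Rxz and set V(q)={y}. Then ◇q at x, so □q at x, so q at z, i.e. z=y.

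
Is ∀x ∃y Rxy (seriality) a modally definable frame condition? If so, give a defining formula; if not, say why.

Definable; □p → ◇p defines it

Yes: it is seriality, defined by the D schema □p → ◇p.
Suppose □p→◇p is valid. At any x set V(p)=W. Then □p at x, so ◇p at x, so x has a successor.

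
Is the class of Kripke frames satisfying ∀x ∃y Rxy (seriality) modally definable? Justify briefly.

Yes — defined by □q → ◇q

This is a Sahlqvist condition; the D axiom □q → ◇q defines it.
Suppose □q→◇q is valid. At any x set V(q)=W. Then □q at x, so ◇q at x, so x has a successor.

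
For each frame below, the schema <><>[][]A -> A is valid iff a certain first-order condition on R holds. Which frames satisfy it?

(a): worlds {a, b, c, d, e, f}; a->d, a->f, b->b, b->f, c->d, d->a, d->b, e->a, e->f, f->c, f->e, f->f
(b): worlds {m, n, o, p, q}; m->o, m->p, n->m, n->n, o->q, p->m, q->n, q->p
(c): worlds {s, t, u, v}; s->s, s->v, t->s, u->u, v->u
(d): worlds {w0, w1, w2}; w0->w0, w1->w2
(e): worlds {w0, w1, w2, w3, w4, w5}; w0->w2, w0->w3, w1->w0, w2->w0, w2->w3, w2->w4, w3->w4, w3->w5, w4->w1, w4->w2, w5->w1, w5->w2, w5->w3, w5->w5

(d)

Frame correspondent (Sahlqvist): forall x forall y (x R^2 y -> exists w (y R^2 w & x = w)) — i.e. a generalized confluence (Geach) condition.
(a): fails — aR²b but no w with bR²w and a=w.
(b): fails — nR²m but no w with mR²w and n=w.
(c): fails — sR²u but no w with uR²w and s=w.
(d): ✓.
(e): fails — w0R²w3 but no w with w3R²w and w0=w.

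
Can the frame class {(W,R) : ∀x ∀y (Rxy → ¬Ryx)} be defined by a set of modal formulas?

If a class were modally definable it would be closed under surjective bounded morphisms (Goldblatt–Thomason).
The 4-cycle (worlds w0,w1,w2,w3 with w0→w1→w2→w3→w0) is asymmetric. Mapping every world to a single reflexive point • is a surjective bounded morphism, and the reflexive point is not asymmetric (R•• but asymmetry requires ¬R••).
So no modal formula (or set of formulas) defines exactly the asymmetric frames.

Not definable by any modal formula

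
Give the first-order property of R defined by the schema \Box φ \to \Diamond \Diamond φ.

\forall x \exists w (xRw \wedge x R^2 w)

This is a Sahlqvist (Geach-type) schema ◇^0□^1φ → □^0◇^2φ.
First-order correspondent: \forall x \exists w (xRw \wedge x R^2 w).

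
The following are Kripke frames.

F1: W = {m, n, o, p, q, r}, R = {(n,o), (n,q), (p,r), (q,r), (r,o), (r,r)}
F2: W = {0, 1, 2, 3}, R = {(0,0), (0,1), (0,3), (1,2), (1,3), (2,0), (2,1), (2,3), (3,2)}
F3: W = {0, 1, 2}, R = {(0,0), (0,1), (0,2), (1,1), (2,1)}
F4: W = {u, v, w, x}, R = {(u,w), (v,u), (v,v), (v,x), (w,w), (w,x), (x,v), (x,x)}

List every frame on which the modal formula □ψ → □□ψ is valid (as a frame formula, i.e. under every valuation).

Frame correspondent (Sahlqvist): ∀x ∀y ∀z (Rxy ∧ Ryz → Rxz) — i.e. transitivity.
F1: fails — Rpr and Rro but not Rpo.
F2: fails — R32 and R23 but not R33.
F3: ✓.
F4: fails — Ruw and Rwx but not Rux.

F3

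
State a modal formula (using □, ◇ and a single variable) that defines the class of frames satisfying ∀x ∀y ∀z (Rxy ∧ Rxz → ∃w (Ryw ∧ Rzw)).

This is convergence; the standard corresponding axiom is .2: ◇□ψ → □◇ψ.
Suppose ◇□ψ→□◇ψ is valid. Take Rxy, Rxz and set V(ψ)={w : Ryw}. Then □ψ at y so ◇□ψ at x, so □◇ψ at x, so ◇ψ at z, giving w with Rzw and Ryw.

◇□ψ → □◇ψ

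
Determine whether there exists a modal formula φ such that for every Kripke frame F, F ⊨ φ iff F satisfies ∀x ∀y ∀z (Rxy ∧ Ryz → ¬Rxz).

Not modally definable

Any modally definable frame class is closed under surjective bounded morphisms.
The 5-cycle (worlds s,t,u,v,w with s→t→u→v→w→s) is intransitive. Mapping every world to a single reflexive point • is a surjective bounded morphism; the reflexive point is not intransitive (R••∧R•• but R••).
So the class is not modally definable.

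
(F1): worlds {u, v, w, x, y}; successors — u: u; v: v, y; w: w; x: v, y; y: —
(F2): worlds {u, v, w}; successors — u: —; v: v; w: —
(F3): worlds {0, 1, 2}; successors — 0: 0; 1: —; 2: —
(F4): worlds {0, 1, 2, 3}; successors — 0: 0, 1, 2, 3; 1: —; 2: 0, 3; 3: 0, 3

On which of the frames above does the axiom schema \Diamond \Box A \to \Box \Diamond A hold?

(F2), (F3)

This is the axiom for convergence; its first-order frame correspondent is \forall x \forall y \forall z (Rxy \wedge Rxz \to \exists w (Ryw \wedge Rzw)).
(F1): fails — Rvv and Rvy but v and y have no common successor.
(F2): ✓.
(F3): ✓.
(F4): fails — R00 and R01 but 0 and 1 have no common successor.
Valid on: (F2), (F3).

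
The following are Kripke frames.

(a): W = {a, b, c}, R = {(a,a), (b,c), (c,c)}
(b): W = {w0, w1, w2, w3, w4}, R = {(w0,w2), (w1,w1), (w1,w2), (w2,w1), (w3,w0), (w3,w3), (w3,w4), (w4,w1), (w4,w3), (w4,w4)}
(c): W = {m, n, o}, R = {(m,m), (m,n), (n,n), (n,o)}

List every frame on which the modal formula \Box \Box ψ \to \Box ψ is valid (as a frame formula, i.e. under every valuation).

Frame correspondent (Sahlqvist): \forall x \forall y (Rxy \to \exists z (Rxz \wedge Rzy)) — i.e. density.
(a): holds.
(b): fails — Rw0w2 but no z with Rw0z and Rzw2.
(c): holds.

(a), (c)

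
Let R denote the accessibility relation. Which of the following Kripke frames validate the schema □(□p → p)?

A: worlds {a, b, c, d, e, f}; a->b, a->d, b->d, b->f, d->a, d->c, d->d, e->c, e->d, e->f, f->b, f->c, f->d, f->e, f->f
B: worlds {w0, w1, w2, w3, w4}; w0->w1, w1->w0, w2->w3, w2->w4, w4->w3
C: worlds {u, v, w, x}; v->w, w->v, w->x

Frame correspondent (Sahlqvist): ∀x ∀y (Rxy → Ryy) — i.e. shift-reflexivity.
A: fails — Rfe but not Ree.
B: fails — Rw1w0 but not Rw0w0.
C: fails — Rwv but not Rvv.

none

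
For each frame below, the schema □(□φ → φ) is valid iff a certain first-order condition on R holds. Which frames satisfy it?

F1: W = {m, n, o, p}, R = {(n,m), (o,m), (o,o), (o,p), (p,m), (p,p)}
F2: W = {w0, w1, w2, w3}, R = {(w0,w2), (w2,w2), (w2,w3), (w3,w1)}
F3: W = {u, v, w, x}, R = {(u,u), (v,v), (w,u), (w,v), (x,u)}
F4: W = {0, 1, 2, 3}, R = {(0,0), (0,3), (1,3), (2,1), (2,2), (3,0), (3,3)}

F3

This is the axiom for shift-reflexivity; its first-order frame correspondent is ∀x ∀y (Rxy → Ryy).
F1: fails — Rom but not Rmm.
F2: fails — Rw3w1 but not Rw1w1.
F3: condition met.
F4: fails — R21 but not R11.
Valid on: F3.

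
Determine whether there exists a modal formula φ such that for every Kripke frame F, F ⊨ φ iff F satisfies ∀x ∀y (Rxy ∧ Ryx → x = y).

Any modally definable frame class is closed under surjective bounded morphisms.
The 6-cycle (worlds 0,1,2,3,4,5 with 0→1→2→3→4→5→0) is antisymmetric. Sending even-indexed worlds to s and odd-indexed worlds to t is a surjective bounded morphism onto the two-world frame with s↔t, which is not antisymmetric.
So the class is not modally definable.

No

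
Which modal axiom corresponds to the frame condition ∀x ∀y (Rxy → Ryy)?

A defining formula is □(□p → p) (the T□ axiom).
Suppose □(□p→p) is valid. Take Rxy and set V(p)={w : Ryw}. Then at y, □p holds; since □(□p→p) at x, □p→p at y, so p at y, i.e. Ryy.

□(□p → p)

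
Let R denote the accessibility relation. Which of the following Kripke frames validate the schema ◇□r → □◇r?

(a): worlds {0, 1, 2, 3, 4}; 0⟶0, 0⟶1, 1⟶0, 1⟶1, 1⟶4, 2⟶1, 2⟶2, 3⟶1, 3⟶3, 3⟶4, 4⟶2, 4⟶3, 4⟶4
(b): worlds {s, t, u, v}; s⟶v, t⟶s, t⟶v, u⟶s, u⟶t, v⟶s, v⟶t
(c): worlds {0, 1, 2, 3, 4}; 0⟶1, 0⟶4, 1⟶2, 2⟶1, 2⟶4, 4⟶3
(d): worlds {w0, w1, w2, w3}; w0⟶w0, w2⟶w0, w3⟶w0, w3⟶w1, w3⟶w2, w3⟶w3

none

The schema corresponds to convergence: ∀x ∀y ∀z (Rxy ∧ Rxz → ∃w (Ryw ∧ Rzw)).
(a): fails — R10 and R14 but 0 and 4 have no common successor.
(b): fails — Rtv and Rts but v and s have no common successor.
(c): fails — R01 and R04 but 1 and 4 have no common successor.
(d): fails — Rw3w1 and Rw3w1 but w1 and w1 have no common successor.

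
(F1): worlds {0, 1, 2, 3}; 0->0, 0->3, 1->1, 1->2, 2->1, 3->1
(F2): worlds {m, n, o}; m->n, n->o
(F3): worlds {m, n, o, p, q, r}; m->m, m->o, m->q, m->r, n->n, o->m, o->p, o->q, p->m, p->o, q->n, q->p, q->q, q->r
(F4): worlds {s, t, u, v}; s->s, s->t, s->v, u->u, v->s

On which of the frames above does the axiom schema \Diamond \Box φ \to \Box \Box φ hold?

(F2)

This is the axiom for a generalized confluence (Geach) condition; its first-order frame correspondent is \forall x \forall y \forall z ((xRy \wedge x R^2 z) \to \exists w (yRw \wedge z = w)).
(F1): fails — 0R0, 0R²1 but no w with 0Rw and 1=w.
(F2): condition met.
(F3): fails — mRm, mR²n but no w with mRw and n=w.
(F4): fails — sRt, sR²s but no w with tRw and s=w.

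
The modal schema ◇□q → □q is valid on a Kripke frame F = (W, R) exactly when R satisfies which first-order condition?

the Euclidean property

This is a form of the 5 axiom.
Its frame correspondent is the Euclidean property — ∀x ∀y ∀z (Rxy ∧ Rxz → Ryz).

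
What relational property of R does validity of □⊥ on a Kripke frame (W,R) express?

Emptiness of R

□⊥ is valid iff no world has any successor (otherwise □⊥ fails at any world with one).
Conversely, any frame satisfying ∀x ∀y ¬Rxy validates the schema.
So the correspondent is emptiness of R.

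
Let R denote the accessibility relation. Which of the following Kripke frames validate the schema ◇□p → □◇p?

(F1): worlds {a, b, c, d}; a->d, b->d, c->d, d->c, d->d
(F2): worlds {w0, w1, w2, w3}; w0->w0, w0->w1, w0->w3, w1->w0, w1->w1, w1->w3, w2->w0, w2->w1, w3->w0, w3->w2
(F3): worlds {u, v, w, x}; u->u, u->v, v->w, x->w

(F1), (F2)

This is the axiom for convergence; its first-order frame correspondent is ∀x ∀y ∀z (Rxy ∧ Rxz → ∃w (Ryw ∧ Rzw)).
(F1): ✓.
(F2): ✓.
(F3): fails — Ruv and Ruu but v and u have no common successor.
Valid on: (F1), (F2).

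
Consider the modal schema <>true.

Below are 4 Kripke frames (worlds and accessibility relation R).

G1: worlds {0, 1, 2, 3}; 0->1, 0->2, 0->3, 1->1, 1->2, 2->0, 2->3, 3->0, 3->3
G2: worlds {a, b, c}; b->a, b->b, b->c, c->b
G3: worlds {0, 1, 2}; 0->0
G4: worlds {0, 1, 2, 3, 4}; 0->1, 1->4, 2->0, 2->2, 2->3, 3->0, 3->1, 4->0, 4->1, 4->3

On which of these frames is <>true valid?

G1, G4

The schema corresponds to seriality: forall x exists y Rxy.
G1: condition met.
G2: fails — world a has no successor.
G3: fails — world 1 has no successor.
G4: condition met.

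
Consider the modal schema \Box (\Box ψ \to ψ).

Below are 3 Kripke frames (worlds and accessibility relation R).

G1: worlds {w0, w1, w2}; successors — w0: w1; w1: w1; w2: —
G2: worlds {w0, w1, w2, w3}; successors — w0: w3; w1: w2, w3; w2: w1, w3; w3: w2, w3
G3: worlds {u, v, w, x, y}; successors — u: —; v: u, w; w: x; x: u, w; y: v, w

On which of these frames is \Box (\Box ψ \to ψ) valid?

G1

Frame correspondent (Sahlqvist): \forall x \forall y (Rxy \to Ryy) — i.e. shift-reflexivity.
G1: condition met.
G2: fails — Rw1w2 but not Rw2w2.
G3: fails — Rxw but not Rww.
Valid on: G1.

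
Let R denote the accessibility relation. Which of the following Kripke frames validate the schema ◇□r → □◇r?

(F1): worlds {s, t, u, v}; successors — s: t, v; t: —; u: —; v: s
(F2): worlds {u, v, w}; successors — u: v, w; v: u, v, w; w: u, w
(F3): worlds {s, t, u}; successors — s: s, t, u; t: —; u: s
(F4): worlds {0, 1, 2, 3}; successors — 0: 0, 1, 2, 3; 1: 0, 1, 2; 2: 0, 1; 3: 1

This is the axiom for convergence; its first-order frame correspondent is ∀x ∀y ∀z (Rxy ∧ Rxz → ∃w (Ryw ∧ Rzw)).
(F1): fails — Rsv and Rst but v and t have no common successor.
(F2): condition met.
(F3): fails — Rsu and Rst but u and t have no common successor.
(F4): condition met.
Valid on: (F2), (F4).

(F2), (F4)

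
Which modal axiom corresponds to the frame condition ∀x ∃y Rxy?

□ψ → ◇ψ

This is seriality; the standard corresponding axiom is D: □ψ → ◇ψ.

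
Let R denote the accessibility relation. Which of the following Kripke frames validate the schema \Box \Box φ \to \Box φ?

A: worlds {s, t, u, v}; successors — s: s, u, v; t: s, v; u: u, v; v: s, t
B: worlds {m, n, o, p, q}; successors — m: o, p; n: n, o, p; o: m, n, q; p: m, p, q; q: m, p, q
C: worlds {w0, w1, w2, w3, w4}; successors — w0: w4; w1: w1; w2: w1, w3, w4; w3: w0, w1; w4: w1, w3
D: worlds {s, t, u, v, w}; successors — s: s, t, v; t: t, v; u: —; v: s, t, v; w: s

Frame correspondent (Sahlqvist): \forall x \forall y (Rxy \to \exists z (Rxz \wedge Rzy)) — i.e. density.
A: fails — Rvt but no z with Rvz and Rzt.
B: fails — Rmo but no z with Rmz and Rzo.
C: fails — Rw0w4 but no z with Rw0z and Rzw4.
D: satisfies the condition.
Valid on: D.

D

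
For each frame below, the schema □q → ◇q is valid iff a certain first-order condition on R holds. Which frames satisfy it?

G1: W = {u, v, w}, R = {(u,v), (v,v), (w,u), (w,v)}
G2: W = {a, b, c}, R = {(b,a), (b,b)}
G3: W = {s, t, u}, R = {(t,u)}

G1

The schema corresponds to seriality: ∀x ∃y Rxy.
G1: ✓.
G2: fails — world a has no successor.
G3: fails — world s has no successor.
Valid on: G1.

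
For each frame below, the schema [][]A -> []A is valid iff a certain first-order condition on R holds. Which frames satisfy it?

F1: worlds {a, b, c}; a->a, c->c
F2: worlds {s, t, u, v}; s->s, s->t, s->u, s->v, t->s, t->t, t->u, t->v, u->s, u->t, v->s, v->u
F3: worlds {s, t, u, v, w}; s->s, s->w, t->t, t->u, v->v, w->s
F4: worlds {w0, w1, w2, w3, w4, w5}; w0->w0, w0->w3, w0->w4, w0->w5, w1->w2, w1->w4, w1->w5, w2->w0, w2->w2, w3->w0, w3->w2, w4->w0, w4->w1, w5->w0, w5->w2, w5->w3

F1, F2, F3

The schema corresponds to density: forall x forall y (Rxy -> exists z (Rxz & Rzy)).
F1: condition met.
F2: condition met.
F3: condition met.
F4: fails — Rw1w5 but no z with Rw1z and Rzw5.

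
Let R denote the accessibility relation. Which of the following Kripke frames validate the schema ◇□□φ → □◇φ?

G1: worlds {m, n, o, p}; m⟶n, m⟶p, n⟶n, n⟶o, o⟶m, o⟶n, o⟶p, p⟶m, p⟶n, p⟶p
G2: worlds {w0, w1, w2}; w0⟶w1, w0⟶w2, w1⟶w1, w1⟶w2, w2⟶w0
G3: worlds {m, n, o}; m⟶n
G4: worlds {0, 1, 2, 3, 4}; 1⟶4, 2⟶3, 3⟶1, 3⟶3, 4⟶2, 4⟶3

The schema corresponds to a generalized confluence (Geach) condition: ∀x ∀y ∀z ((xRy ∧ xRz) → ∃w (yR²w ∧ zRw)).
G1: satisfies the condition.
G2: fails — w0Rw2, w0Rw2 but no w with w2R²w and w2Rw.
G3: fails — mRn, mRn but no w with nR²w and nRw.
G4: fails — 3R1, 3R1 but no w with 1R²w and 1Rw.

G1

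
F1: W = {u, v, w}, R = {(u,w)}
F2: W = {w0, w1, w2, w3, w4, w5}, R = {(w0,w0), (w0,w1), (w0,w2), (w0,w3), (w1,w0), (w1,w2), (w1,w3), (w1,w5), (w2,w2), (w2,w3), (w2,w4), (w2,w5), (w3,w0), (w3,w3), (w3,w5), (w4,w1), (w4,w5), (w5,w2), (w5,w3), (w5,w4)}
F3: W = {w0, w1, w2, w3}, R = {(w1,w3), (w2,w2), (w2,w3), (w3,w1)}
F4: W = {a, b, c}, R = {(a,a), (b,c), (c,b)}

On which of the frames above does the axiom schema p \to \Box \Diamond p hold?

F4

This is the axiom for symmetry; its first-order frame correspondent is \forall x \forall y (Rxy \to Ryx).
F1: fails — Ruw but not Rwu.
F2: fails — Rw1w3 but not Rw3w1.
F3: fails — Rw2w3 but not Rw3w2.
F4: satisfies the condition.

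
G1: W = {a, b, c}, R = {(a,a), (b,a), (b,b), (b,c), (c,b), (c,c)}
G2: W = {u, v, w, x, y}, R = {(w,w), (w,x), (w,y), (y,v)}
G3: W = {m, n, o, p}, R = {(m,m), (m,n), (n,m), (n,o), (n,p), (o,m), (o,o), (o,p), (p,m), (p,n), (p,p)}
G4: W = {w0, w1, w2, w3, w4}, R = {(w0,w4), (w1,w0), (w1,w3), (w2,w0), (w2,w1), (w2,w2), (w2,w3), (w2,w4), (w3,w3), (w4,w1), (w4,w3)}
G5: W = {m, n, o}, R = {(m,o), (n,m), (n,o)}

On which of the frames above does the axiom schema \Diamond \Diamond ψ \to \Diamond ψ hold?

Frame correspondent (Sahlqvist): \forall x \forall y \forall z (Rxy \wedge Ryz \to Rxz) — i.e. transitivity.
G1: fails — Rcb and Rba but not Rca.
G2: fails — Rwy and Ryv but not Rwv.
G3: fails — Rom and Rmn but not Ron.
G4: fails — Rw1w0 and Rw0w4 but not Rw1w4.
G5: condition met.

G5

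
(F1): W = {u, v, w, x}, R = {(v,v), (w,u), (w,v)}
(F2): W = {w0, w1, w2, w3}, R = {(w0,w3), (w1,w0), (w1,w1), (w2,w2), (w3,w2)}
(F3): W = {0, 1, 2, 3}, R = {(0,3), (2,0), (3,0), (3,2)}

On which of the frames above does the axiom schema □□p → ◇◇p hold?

The schema corresponds to a generalized confluence (Geach) condition: ∀x ∃w (xR²w ∧ xR²w).
(F1): fails — at u but no t with uR²t and uR²t.
(F2): holds.
(F3): fails — at 1 but no w with 1R²w and 1R²w.
Valid on: (F2).

(F2)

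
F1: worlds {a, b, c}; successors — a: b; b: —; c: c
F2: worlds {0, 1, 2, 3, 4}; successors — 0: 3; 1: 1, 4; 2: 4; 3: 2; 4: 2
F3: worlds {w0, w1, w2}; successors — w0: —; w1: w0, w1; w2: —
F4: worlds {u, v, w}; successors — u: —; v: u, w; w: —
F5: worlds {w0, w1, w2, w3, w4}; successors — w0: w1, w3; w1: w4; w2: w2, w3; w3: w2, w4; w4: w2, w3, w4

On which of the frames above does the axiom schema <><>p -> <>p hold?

F1, F3, F4

Frame correspondent (Sahlqvist): forall x forall y forall z (Rxy & Ryz -> Rxz) — i.e. transitivity.
F1: holds.
F2: fails — R32 and R24 but not R34.
F3: holds.
F4: holds.
F5: fails — Rw3w2 and Rw2w3 but not Rw3w3.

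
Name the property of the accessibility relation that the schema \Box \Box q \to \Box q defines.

Density

This schema is the C4 axiom.
It corresponds to density: \forall x \forall y (Rxy \to \exists z (Rxz \wedge Rzy)).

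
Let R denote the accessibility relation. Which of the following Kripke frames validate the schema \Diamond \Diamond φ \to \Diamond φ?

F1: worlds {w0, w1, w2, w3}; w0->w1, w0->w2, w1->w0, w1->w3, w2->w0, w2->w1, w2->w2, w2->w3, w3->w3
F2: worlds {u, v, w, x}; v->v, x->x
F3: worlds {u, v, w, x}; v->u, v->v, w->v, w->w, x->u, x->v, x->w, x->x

F2

The schema corresponds to transitivity: \forall x \forall y \forall z (Rxy \wedge Ryz \to Rxz).
F1: fails — Rw1w0 and Rw0w1 but not Rw1w1.
F2: holds.
F3: fails — Rwv and Rvu but not Rwu.
Valid on: F2.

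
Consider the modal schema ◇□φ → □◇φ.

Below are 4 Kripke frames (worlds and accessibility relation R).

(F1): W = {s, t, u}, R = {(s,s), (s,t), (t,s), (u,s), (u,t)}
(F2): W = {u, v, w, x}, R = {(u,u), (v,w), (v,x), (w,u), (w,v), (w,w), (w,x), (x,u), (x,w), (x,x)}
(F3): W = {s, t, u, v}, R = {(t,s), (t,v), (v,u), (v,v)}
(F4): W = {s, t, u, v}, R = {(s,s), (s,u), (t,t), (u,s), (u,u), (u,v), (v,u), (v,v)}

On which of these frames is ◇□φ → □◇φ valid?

Frame correspondent (Sahlqvist): ∀x ∀y ∀z (Rxy ∧ Rxz → ∃w (Ryw ∧ Rzw)) — i.e. convergence.
(F1): ✓.
(F2): fails — Rwu and Rwv but u and v have no common successor.
(F3): fails — Rts and Rts but s and s have no common successor.
(F4): ✓.

(F1), (F4)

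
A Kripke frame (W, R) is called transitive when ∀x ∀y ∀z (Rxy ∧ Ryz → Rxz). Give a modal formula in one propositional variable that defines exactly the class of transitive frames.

□ψ → □□ψ

A defining formula is □ψ → □□ψ (the 4 axiom).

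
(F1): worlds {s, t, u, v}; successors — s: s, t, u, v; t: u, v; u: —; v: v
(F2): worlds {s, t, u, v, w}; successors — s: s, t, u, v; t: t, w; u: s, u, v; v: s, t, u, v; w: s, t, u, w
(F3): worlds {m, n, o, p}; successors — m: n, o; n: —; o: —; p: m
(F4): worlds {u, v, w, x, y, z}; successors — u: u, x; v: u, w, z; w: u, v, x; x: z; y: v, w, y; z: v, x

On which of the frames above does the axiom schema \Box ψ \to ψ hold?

(F2)

This is the axiom for reflexivity; its first-order frame correspondent is \forall x Rxx.
(F1): fails — world t does not see itself.
(F2): ✓.
(F3): fails — world m does not see itself.
(F4): fails — world v does not see itself.
Valid on: (F2).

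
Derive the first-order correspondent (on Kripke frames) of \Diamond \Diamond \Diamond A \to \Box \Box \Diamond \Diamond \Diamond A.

\forall x \forall y \forall z ((x R^3 y \wedge x R^2 z) \to \exists w (y = w \wedge z R^3 w))

This is a Sahlqvist (Geach-type) schema ◇^3□^0A → □^2◇^3A.
Minimal-valuation argument: fix x; take any y with xR^3y and any z with xR^2z. Set V(A) to the set of worlds R-reachable from y in exactly 0 steps. Then □^0A holds at y, so the antecedent holds at x; validity forces ◇^3A at z, giving a w with zR^3w and yR^0w.
First-order correspondent: \forall x \forall y \forall z ((x R^3 y \wedge x R^2 z) \to \exists w (y = w \wedge z R^3 w)).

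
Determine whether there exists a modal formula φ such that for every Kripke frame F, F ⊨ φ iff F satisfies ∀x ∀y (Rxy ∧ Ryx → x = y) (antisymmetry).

Not modally definable

Modal frame validity is preserved under surjective bounded morphisms.
The 6-cycle (worlds s,t,u,v,w,x with s→t→u→v→w→x→s) is antisymmetric. Sending even-indexed worlds to • and odd-indexed worlds to ∘ is a surjective bounded morphism onto the two-world frame with •↔∘, which is not antisymmetric.
So the class is not modally definable.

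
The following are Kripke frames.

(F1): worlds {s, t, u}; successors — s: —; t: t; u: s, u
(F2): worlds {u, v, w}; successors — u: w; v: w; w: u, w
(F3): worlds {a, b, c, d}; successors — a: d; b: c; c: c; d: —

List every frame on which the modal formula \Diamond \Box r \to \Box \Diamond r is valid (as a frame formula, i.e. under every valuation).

Frame correspondent (Sahlqvist): \forall x \forall y \forall z (Rxy \wedge Rxz \to \exists w (Ryw \wedge Rzw)) — i.e. convergence.
(F1): fails — Rus and Rus but s and s have no common successor.
(F2): ✓.
(F3): fails — Rad and Rad but d and d have no common successor.

(F2)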